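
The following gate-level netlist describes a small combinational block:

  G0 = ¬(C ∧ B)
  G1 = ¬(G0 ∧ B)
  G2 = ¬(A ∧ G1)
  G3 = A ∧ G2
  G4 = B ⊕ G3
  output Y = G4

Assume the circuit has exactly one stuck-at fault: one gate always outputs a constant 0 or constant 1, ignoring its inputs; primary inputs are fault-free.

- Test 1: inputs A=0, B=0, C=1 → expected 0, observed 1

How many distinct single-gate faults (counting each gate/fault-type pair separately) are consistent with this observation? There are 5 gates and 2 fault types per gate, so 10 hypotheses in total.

Fault-free: G0=1, G1=1, G2=1, G3=0, G4=0 → 0. Observed 1.
  G0 stuck-at-0: output 0 ✗
  G0 stuck-at-1: output 0 ✗
  G1 stuck-at-0: output 0 ✗
  G1 stuck-at-1: output 0 ✗
  G2 stuck-at-0: output 0 ✗
  G2 stuck-at-1: output 0 ✗
  G3 stuck-at-0: output 0 ✗
  G3 stuck-at-1: output 1 ✓
  G4 stuck-at-0: output 0 ✗
  G4 stuck-at-1: output 1 ✓
Consistent faults: {G3 stuck-at-1, G4 stuck-at-1} — 2 in all.

2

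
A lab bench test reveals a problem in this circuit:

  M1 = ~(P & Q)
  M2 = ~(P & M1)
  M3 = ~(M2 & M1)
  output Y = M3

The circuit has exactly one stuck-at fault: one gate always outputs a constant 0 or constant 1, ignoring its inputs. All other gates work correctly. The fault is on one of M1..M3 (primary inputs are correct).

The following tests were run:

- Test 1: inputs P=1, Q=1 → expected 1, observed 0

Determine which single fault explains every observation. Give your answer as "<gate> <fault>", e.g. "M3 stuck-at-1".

Fault-free values for test 1 (P=1, Q=1): M1=0, M2=1, M3=1, giving Y=1. Observed 0.
Test 1: faults giving observed 0 are {M3 stuck-at-0}.
Only M3 stuck-at-0 is consistent with every test.

M3 stuck-at-0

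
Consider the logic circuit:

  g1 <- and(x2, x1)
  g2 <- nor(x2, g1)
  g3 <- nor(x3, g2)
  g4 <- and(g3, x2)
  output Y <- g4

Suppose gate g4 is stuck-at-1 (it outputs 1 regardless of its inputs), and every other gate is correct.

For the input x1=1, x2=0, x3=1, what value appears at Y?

Propagate with g4 forced: g1=0, g2=1, g3=0, g4=1 [stuck-at-1].
So Y = 1. (Without the fault it would be 0.)

1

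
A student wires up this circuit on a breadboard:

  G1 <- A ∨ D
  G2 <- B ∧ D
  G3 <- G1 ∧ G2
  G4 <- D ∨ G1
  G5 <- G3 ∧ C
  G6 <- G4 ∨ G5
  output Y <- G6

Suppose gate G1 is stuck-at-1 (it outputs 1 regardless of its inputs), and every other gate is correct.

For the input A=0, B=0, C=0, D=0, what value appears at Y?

1

Propagate with G1 forced: G1=1 [stuck-at-1], G2=0, G3=0, G4=1, G5=0, G6=1.
So Y = 1. (Without the fault it would be 0.)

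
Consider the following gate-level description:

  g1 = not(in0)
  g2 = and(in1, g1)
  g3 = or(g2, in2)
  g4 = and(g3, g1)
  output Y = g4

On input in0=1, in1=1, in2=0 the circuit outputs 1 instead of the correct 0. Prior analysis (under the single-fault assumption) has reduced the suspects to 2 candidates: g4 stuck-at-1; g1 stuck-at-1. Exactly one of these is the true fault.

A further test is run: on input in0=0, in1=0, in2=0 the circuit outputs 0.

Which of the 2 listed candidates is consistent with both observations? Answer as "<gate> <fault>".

Evaluate each candidate on input in0=0, in1=0, in2=0:
  g4 stuck-at-1: g1=1, g2=0, g3=0, g4=1 [stuck-at-1] → 1 — eliminated
  g1 stuck-at-1: g1=1 [stuck-at-1], g2=0, g3=0, g4=0 → 0 — matches
Only g1 stuck-at-1 reproduces the observed 0.

g1 stuck-at-1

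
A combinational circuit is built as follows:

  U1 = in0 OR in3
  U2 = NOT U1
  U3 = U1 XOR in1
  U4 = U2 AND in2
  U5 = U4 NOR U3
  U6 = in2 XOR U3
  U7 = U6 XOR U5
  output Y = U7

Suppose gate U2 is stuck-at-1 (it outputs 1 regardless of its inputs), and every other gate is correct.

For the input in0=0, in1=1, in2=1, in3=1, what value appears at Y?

1

Propagate with U2 forced: U1=1, U2=1 [stuck-at-1], U3=0, U4=1, U5=0, U6=1, U7=1.
So Y = 1. (Without the fault it would be 0.)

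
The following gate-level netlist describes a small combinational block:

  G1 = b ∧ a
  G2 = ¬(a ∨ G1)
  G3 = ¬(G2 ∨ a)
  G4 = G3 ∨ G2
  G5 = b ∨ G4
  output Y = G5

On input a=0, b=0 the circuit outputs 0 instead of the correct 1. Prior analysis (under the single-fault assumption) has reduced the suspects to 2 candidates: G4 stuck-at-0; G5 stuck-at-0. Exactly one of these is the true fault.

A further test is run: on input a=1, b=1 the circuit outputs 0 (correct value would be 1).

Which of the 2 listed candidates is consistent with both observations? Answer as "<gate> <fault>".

G5 stuck-at-0

Evaluate each candidate on input a=1, b=1:
  G4 stuck-at-0: G1=1, G2=0, G3=0, G4=0 [stuck-at-0], G5=1 → 1 — eliminated
  G5 stuck-at-0: G1=1, G2=0, G3=0, G4=0, G5=0 [stuck-at-0] → 0 — matches
Only G5 stuck-at-0 reproduces the observed 0.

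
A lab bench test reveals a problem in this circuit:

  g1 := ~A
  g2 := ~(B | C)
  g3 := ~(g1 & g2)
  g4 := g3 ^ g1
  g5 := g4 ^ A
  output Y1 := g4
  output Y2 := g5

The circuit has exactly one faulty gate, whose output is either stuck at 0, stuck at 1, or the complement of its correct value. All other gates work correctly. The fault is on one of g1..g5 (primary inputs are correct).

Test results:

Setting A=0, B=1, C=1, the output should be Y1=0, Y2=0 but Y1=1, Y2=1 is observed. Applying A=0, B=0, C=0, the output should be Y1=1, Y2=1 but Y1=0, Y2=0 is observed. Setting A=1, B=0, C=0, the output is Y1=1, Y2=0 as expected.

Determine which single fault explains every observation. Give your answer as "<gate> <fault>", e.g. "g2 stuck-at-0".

g2 inverted output

Fault-free values for test 1 (A=0, B=1, C=1): g1=1, g2=0, g3=1, g4=0, g5=0, giving Y1=0, Y2=0. Observed Y1=1, Y2=1.
Test 1: faults giving observed Y1=1, Y2=1 are {g1 stuck-at-0, g1 inverted output, g2 stuck-at-1, g2 inverted output, g3 stuck-at-0, g3 inverted output, g4 stuck-at-1, g4 inverted output}.
Test 2 (A=0, B=0, C=0): fault-free g1=1, g2=1, g3=0, g4=1, g5=1 → Y1=1, Y2=1; observed Y1=0, Y2=0. Eliminates g1 stuck-at-0, g1 inverted output, g2 stuck-at-1, g3 stuck-at-0, g4 stuck-at-1.
Test 3 (A=1, B=0, C=0): fault-free g1=0, g2=1, g3=1, g4=1, g5=0 → Y1=1, Y2=0; observed Y1=1, Y2=0. Eliminates g3 inverted output, g4 inverted output.
Only g2 inverted output is consistent with every test.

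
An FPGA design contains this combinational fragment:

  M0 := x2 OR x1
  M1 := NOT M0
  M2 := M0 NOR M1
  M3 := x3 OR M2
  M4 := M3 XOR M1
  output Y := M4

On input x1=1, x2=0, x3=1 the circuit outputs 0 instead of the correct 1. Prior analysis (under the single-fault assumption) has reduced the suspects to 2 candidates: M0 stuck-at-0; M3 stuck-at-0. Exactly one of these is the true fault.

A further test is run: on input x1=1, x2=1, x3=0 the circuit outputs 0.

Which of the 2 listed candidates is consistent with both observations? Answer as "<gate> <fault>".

Evaluate each candidate on input x1=1, x2=1, x3=0:
  M0 stuck-at-0: M0=0 [stuck-at-0], M1=1, M2=0, M3=0, M4=1 → 1 — eliminated
  M3 stuck-at-0: M0=1, M1=0, M2=0, M3=0 [stuck-at-0], M4=0 → 0 — matches
Only M3 stuck-at-0 reproduces the observed 0.

M3 stuck-at-0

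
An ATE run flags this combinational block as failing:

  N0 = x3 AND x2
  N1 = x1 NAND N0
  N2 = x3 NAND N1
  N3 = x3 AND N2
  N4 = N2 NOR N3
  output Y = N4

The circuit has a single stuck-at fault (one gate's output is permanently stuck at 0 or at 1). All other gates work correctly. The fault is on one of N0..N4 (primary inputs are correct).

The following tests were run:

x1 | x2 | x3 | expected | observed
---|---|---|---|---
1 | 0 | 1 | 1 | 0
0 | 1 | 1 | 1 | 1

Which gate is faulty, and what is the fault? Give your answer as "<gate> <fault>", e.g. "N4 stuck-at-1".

Fault-free values for test 1 (x1=1, x2=0, x3=1): N0=0, N1=1, N2=0, N3=0, N4=1, giving Y=1. Observed 0.
Test 1: faults giving observed 0 are {N0 stuck-at-1, N1 stuck-at-0, N2 stuck-at-1, N3 stuck-at-1, N4 stuck-at-0}.
Test 2 (x1=0, x2=1, x3=1): fault-free N0=1, N1=1, N2=0, N3=0, N4=1 → 1; observed 1. Eliminates N1 stuck-at-0, N2 stuck-at-1, N3 stuck-at-1, N4 stuck-at-0.
Only N0 stuck-at-1 is consistent with every test.

N0 stuck-at-1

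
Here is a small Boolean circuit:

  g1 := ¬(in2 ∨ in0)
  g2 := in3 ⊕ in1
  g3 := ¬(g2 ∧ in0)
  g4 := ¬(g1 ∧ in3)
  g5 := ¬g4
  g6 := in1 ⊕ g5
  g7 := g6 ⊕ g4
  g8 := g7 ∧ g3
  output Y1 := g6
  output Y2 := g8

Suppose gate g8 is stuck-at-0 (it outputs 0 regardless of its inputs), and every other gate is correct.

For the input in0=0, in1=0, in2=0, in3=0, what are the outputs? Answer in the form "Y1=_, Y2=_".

Propagate with g8 forced: g1=1, g2=0, g3=1, g4=1, g5=0, g6=0, g7=1, g8=0 [stuck-at-0].
So the outputs are Y1=0, Y2=0. (Without the fault they would be Y1=0, Y2=1.)

Y1=0, Y2=0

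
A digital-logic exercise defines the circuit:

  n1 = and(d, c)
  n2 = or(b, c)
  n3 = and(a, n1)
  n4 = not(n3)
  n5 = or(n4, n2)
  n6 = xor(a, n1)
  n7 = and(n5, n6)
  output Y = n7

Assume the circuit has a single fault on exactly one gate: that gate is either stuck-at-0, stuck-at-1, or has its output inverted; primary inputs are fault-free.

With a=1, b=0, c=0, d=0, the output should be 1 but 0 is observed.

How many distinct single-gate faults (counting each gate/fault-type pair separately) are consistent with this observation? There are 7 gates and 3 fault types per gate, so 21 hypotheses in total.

Fault-free: n1=0, n2=0, n3=0, n4=1, n5=1, n6=1, n7=1 → 1. Observed 0.
  n1: stuck-at-1, inverted output ✓; others ✗
  n2: none of the 3 fault types match ✗
  n3: stuck-at-1, inverted output ✓; others ✗
  n4: stuck-at-0, inverted output ✓; others ✗
  n5: stuck-at-0, inverted output ✓; others ✗
  n6: stuck-at-0, inverted output ✓; others ✗
  n7: stuck-at-0, inverted output ✓; others ✗
Consistent faults: {n1 stuck-at-1, n1 inverted output, n3 stuck-at-1, n3 inverted output, n4 stuck-at-0, n4 inverted output, n5 stuck-at-0, n5 inverted output, n6 stuck-at-0, n6 inverted output, n7 stuck-at-0, n7 inverted output} — 12 in all.

12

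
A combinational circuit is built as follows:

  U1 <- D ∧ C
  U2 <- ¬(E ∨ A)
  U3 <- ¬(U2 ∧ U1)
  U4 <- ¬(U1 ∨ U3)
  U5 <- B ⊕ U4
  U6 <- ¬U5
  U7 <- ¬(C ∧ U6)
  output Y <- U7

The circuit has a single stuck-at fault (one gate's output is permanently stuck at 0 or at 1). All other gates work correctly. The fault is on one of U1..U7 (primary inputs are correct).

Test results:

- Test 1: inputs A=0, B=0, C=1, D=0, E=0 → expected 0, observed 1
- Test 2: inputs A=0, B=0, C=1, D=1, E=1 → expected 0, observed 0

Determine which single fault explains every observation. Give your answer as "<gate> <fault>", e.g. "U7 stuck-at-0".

Fault-free values for test 1 (A=0, B=0, C=1, D=0, E=0): U1=0, U2=1, U3=1, U4=0, U5=0, U6=1, U7=0, giving Y=0. Observed 1.
Test 1: faults giving observed 1 are {U3 stuck-at-0, U4 stuck-at-1, U5 stuck-at-1, U6 stuck-at-0, U7 stuck-at-1}.
Test 2 (A=0, B=0, C=1, D=1, E=1): fault-free U1=1, U2=0, U3=1, U4=0, U5=0, U6=1, U7=0 → 0; observed 0. Eliminates U4 stuck-at-1, U5 stuck-at-1, U6 stuck-at-0, U7 stuck-at-1.
Only U3 stuck-at-0 is consistent with every test.

U3 stuck-at-0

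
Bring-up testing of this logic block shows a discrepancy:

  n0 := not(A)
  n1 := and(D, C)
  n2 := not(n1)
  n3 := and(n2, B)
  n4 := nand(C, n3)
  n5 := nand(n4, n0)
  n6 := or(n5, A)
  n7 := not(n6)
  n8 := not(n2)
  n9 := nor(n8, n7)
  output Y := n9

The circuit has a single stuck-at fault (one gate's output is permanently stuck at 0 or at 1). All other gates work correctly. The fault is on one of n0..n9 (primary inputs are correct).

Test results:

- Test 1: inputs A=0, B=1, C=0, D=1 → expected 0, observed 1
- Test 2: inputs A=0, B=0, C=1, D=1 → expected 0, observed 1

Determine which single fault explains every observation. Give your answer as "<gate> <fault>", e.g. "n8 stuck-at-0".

Fault-free values for test 1 (A=0, B=1, C=0, D=1): n0=1, n1=0, n2=1, n3=1, n4=1, n5=0, n6=0, n7=1, n8=0, n9=0, giving Y=0. Observed 1.
Test 1: faults giving observed 1 are {n0 stuck-at-0, n4 stuck-at-0, n5 stuck-at-1, n6 stuck-at-1, n7 stuck-at-0, n9 stuck-at-1}.
Test 2 (A=0, B=0, C=1, D=1): fault-free n0=1, n1=1, n2=0, n3=0, n4=1, n5=0, n6=0, n7=1, n8=1, n9=0 → 0; observed 1. Eliminates n0 stuck-at-0, n4 stuck-at-0, n5 stuck-at-1, n6 stuck-at-1, n7 stuck-at-0.
Only n9 stuck-at-1 is consistent with every test.

n9 stuck-at-1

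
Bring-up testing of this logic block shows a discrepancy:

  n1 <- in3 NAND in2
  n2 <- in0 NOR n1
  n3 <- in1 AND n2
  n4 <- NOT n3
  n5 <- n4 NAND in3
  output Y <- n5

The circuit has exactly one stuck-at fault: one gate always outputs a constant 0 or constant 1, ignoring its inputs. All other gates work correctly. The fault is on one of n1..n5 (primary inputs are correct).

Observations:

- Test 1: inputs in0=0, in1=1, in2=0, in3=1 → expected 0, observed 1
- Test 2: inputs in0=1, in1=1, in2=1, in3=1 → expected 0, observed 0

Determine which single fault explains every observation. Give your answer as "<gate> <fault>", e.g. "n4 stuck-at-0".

n1 stuck-at-0

Fault-free values for test 1 (in0=0, in1=1, in2=0, in3=1): n1=1, n2=0, n3=0, n4=1, n5=0, giving Y=0. Observed 1.
Test 1: faults giving observed 1 are {n1 stuck-at-0, n2 stuck-at-1, n3 stuck-at-1, n4 stuck-at-0, n5 stuck-at-1}.
Test 2 (in0=1, in1=1, in2=1, in3=1): fault-free n1=0, n2=0, n3=0, n4=1, n5=0 → 0; observed 0. Eliminates n2 stuck-at-1, n3 stuck-at-1, n4 stuck-at-0, n5 stuck-at-1.
Only n1 stuck-at-0 is consistent with every test.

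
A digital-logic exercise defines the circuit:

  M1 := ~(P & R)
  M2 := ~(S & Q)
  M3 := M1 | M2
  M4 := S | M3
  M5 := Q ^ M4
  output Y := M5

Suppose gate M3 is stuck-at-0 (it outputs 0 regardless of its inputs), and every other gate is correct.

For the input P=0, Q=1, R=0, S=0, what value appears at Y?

1

Propagate with M3 forced: M1=1, M2=1, M3=0 [stuck-at-0], M4=0, M5=1.
So Y = 1. (Without the fault it would be 0.)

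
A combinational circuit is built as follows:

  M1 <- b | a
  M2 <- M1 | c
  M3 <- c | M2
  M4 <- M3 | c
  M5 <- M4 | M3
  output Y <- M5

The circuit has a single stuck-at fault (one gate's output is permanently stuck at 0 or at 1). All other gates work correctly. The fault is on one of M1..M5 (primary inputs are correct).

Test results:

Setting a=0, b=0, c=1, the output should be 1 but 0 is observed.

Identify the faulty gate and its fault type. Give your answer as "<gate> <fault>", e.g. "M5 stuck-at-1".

M5 stuck-at-0

Fault-free values for test 1 (a=0, b=0, c=1): M1=0, M2=1, M3=1, M4=1, M5=1, giving Y=1. Observed 0.
Test 1: faults giving observed 0 are {M5 stuck-at-0}.
Only M5 stuck-at-0 is consistent with every test.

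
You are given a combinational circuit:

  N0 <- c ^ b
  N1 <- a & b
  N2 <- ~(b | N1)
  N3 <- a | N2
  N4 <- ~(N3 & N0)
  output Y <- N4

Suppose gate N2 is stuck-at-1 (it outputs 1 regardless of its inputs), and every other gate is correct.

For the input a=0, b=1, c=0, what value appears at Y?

0

Propagate with N2 forced: N0=1, N1=0, N2=1 [stuck-at-1], N3=1, N4=0.
So Y = 0. (Without the fault it would be 1.)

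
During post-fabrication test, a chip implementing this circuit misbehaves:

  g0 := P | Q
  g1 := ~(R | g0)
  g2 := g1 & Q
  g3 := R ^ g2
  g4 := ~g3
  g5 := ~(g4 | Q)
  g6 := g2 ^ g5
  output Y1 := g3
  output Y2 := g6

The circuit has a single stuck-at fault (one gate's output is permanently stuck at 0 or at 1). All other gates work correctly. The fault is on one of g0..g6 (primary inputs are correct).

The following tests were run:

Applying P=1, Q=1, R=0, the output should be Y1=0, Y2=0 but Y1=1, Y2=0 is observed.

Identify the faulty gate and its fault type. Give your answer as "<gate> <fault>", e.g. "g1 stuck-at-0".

g3 stuck-at-1

Fault-free values for test 1 (P=1, Q=1, R=0): g0=1, g1=0, g2=0, g3=0, g4=1, g5=0, g6=0, giving Y1=0, Y2=0. Observed Y1=1, Y2=0.
Test 1: faults giving observed Y1=1, Y2=0 are {g3 stuck-at-1}.
Only g3 stuck-at-1 is consistent with every test.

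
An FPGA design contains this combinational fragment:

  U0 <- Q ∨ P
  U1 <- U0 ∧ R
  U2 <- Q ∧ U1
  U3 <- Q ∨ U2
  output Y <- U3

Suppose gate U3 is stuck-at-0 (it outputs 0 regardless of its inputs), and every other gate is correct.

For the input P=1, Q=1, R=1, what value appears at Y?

Propagate with U3 forced: U0=1, U1=1, U2=1, U3=0 [stuck-at-0].
So Y = 0. (Without the fault it would be 1.)

0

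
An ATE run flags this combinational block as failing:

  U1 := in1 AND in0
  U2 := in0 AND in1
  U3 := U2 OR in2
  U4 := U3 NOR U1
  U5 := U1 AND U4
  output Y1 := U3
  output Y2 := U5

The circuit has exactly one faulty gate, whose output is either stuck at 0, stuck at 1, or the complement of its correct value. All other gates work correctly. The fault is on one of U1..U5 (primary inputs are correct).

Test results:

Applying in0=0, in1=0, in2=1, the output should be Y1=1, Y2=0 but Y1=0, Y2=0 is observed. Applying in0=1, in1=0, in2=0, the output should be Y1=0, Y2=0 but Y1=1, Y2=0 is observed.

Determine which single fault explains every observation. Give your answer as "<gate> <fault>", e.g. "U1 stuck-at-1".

Fault-free values for test 1 (in0=0, in1=0, in2=1): U1=0, U2=0, U3=1, U4=0, U5=0, giving Y1=1, Y2=0. Observed Y1=0, Y2=0.
Test 1: faults giving observed Y1=0, Y2=0 are {U3 stuck-at-0, U3 inverted output}.
Test 2 (in0=1, in1=0, in2=0): fault-free U1=0, U2=0, U3=0, U4=1, U5=0 → Y1=0, Y2=0; observed Y1=1, Y2=0. Eliminates U3 stuck-at-0.
Only U3 inverted output is consistent with every test.

U3 inverted output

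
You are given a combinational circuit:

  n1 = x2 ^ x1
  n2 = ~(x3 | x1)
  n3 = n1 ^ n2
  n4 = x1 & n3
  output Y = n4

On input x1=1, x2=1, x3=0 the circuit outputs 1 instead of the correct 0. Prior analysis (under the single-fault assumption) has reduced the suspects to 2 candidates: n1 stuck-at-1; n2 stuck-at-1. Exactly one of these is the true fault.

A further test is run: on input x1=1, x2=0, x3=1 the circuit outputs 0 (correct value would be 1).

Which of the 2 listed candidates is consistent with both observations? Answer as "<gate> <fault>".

n2 stuck-at-1

Evaluate each candidate on input x1=1, x2=0, x3=1:
  n1 stuck-at-1: n1=1 [stuck-at-1], n2=0, n3=1, n4=1 → 1 — eliminated
  n2 stuck-at-1: n1=1, n2=1 [stuck-at-1], n3=0, n4=0 → 0 — matches
Only n2 stuck-at-1 reproduces the observed 0.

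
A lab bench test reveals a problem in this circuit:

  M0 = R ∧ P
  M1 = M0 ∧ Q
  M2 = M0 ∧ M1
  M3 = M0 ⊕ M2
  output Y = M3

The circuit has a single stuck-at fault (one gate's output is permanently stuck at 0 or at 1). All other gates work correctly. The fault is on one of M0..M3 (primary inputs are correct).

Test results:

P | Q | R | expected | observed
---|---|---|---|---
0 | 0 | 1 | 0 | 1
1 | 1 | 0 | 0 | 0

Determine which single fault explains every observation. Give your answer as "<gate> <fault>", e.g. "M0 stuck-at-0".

Fault-free values for test 1 (P=0, Q=0, R=1): M0=0, M1=0, M2=0, M3=0, giving Y=0. Observed 1.
Test 1: faults giving observed 1 are {M0 stuck-at-1, M2 stuck-at-1, M3 stuck-at-1}.
Test 2 (P=1, Q=1, R=0): fault-free M0=0, M1=0, M2=0, M3=0 → 0; observed 0. Eliminates M2 stuck-at-1, M3 stuck-at-1.
Only M0 stuck-at-1 is consistent with every test.

M0 stuck-at-1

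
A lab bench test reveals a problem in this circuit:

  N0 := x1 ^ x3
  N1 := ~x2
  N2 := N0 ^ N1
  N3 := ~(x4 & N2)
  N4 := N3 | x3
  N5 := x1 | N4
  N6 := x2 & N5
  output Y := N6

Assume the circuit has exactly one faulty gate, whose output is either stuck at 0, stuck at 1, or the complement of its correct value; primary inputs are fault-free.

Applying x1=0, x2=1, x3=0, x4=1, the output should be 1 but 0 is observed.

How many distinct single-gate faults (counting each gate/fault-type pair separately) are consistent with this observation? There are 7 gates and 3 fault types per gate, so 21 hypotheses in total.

Fault-free: N0=0, N1=0, N2=0, N3=1, N4=1, N5=1, N6=1 → 1. Observed 0.
  N0: stuck-at-1, inverted output ✓; others ✗
  N1: stuck-at-1, inverted output ✓; others ✗
  N2: stuck-at-1, inverted output ✓; others ✗
  N3: stuck-at-0, inverted output ✓; others ✗
  N4: stuck-at-0, inverted output ✓; others ✗
  N5: stuck-at-0, inverted output ✓; others ✗
  N6: stuck-at-0, inverted output ✓; others ✗
Consistent faults: {N0 stuck-at-1, N0 inverted output, N1 stuck-at-1, N1 inverted output, N2 stuck-at-1, N2 inverted output, N3 stuck-at-0, N3 inverted output, N4 stuck-at-0, N4 inverted output, N5 stuck-at-0, N5 inverted output, N6 stuck-at-0, N6 inverted output} — 14 in all.

14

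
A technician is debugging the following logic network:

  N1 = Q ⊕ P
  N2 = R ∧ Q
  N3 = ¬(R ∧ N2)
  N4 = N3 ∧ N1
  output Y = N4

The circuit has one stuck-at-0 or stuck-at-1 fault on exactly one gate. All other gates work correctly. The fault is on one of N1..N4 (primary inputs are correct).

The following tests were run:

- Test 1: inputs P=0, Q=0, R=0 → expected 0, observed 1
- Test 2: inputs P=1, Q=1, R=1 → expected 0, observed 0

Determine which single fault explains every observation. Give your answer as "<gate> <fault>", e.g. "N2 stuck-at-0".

N1 stuck-at-1

Fault-free values for test 1 (P=0, Q=0, R=0): N1=0, N2=0, N3=1, N4=0, giving Y=0. Observed 1.
Test 1: faults giving observed 1 are {N1 stuck-at-1, N4 stuck-at-1}.
Test 2 (P=1, Q=1, R=1): fault-free N1=0, N2=1, N3=0, N4=0 → 0; observed 0. Eliminates N4 stuck-at-1.
Only N1 stuck-at-1 is consistent with every test.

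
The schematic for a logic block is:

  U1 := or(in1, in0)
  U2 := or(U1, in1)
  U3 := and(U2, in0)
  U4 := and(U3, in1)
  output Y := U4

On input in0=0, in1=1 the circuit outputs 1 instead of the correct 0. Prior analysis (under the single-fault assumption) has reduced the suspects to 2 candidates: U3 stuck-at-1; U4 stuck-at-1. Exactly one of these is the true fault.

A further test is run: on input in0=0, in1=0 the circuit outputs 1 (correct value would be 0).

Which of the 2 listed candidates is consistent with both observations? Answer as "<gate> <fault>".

Evaluate each candidate on input in0=0, in1=0:
  U3 stuck-at-1: U1=0, U2=0, U3=1 [stuck-at-1], U4=0 → 0 — eliminated
  U4 stuck-at-1: U1=0, U2=0, U3=0, U4=1 [stuck-at-1] → 1 — matches
Only U4 stuck-at-1 reproduces the observed 1.

U4 stuck-at-1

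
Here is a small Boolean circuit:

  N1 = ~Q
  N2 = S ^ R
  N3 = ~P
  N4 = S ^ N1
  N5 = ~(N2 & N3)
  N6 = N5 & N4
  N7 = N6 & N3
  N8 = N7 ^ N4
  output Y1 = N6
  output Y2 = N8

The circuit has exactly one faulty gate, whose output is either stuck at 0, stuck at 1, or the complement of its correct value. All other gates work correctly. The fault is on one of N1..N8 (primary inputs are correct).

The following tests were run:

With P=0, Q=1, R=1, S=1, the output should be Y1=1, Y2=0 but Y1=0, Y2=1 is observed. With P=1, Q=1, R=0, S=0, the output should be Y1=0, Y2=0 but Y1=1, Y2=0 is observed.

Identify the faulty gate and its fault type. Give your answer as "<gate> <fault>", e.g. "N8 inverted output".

N6 inverted output

Fault-free values for test 1 (P=0, Q=1, R=1, S=1): N1=0, N2=0, N3=1, N4=1, N5=1, N6=1, N7=1, N8=0, giving Y1=1, Y2=0. Observed Y1=0, Y2=1.
Test 1: faults giving observed Y1=0, Y2=1 are {N2 stuck-at-1, N2 inverted output, N5 stuck-at-0, N5 inverted output, N6 stuck-at-0, N6 inverted output}.
Test 2 (P=1, Q=1, R=0, S=0): fault-free N1=0, N2=0, N3=0, N4=0, N5=1, N6=0, N7=0, N8=0 → Y1=0, Y2=0; observed Y1=1, Y2=0. Eliminates N2 stuck-at-1, N2 inverted output, N5 stuck-at-0, N5 inverted output, N6 stuck-at-0.
Only N6 inverted output is consistent with every test.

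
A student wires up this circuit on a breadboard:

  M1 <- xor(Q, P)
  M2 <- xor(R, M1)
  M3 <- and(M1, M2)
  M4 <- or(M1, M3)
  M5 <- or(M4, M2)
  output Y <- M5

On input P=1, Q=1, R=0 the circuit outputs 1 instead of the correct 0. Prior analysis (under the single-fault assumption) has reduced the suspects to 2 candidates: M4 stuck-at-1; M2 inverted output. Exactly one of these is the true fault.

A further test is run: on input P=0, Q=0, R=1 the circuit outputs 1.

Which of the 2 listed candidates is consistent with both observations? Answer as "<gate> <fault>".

M4 stuck-at-1

Evaluate each candidate on input P=0, Q=0, R=1:
  M4 stuck-at-1: M1=0, M2=1, M3=0, M4=1 [stuck-at-1], M5=1 → 1 — matches
  M2 inverted output: M1=0, M2=0 [inverted output], M3=0, M4=0, M5=0 → 0 — eliminated
Only M4 stuck-at-1 reproduces the observed 1.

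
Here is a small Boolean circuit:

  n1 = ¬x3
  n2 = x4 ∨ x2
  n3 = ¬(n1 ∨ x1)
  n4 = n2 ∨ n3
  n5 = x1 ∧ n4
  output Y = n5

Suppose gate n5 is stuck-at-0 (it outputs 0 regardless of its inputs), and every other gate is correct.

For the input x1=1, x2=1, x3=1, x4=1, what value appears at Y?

Propagate with n5 forced: n1=0, n2=1, n3=0, n4=1, n5=0 [stuck-at-0].
So Y = 0. (Without the fault it would be 1.)

0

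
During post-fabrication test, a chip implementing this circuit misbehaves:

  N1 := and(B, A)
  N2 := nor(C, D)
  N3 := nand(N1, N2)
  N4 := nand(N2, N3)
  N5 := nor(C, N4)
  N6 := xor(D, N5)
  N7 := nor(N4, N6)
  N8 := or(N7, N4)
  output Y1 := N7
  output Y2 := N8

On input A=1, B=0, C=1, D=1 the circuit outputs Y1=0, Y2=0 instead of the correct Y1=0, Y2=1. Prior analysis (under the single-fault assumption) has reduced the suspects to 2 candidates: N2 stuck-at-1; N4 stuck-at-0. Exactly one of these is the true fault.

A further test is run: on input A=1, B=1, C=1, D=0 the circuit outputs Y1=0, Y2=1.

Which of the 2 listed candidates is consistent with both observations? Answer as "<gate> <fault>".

Evaluate each candidate on input A=1, B=1, C=1, D=0:
  N2 stuck-at-1: N1=1, N2=1 [stuck-at-1], N3=0, N4=1, N5=0, N6=0, N7=0, N8=1 → Y1=0, Y2=1 — matches
  N4 stuck-at-0: N1=1, N2=0, N3=1, N4=0 [stuck-at-0], N5=0, N6=0, N7=1, N8=1 → Y1=1, Y2=1 — eliminated
Only N2 stuck-at-1 reproduces the observed Y1=0, Y2=1.

N2 stuck-at-1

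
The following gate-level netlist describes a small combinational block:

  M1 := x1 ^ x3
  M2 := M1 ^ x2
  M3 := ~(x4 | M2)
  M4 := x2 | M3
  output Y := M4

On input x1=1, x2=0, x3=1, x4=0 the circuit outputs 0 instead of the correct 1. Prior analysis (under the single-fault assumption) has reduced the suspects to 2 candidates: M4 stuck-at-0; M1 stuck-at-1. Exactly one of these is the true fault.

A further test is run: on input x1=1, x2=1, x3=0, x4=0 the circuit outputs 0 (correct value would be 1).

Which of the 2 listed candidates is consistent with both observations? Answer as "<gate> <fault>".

M4 stuck-at-0

Evaluate each candidate on input x1=1, x2=1, x3=0, x4=0:
  M4 stuck-at-0: M1=1, M2=0, M3=1, M4=0 [stuck-at-0] → 0 — matches
  M1 stuck-at-1: M1=1 [stuck-at-1], M2=0, M3=1, M4=1 → 1 — eliminated
Only M4 stuck-at-0 reproduces the observed 0.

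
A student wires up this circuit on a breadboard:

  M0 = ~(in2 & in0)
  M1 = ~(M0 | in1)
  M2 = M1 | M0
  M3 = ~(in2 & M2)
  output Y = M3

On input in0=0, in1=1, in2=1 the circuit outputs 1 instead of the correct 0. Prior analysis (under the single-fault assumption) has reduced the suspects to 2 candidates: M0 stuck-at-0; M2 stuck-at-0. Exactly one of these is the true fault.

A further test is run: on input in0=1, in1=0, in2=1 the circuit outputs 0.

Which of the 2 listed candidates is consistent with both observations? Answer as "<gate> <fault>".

Evaluate each candidate on input in0=1, in1=0, in2=1:
  M0 stuck-at-0: M0=0 [stuck-at-0], M1=1, M2=1, M3=0 → 0 — matches
  M2 stuck-at-0: M0=0, M1=1, M2=0 [stuck-at-0], M3=1 → 1 — eliminated
Only M0 stuck-at-0 reproduces the observed 0.

M0 stuck-at-0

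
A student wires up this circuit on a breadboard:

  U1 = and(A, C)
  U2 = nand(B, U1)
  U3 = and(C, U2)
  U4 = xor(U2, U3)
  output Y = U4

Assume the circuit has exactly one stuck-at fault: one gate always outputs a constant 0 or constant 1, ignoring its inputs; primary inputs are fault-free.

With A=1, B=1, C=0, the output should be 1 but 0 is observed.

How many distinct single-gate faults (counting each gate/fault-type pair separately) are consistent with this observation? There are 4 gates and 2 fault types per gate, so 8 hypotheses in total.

4

Fault-free: U1=0, U2=1, U3=0, U4=1 → 1. Observed 0.
  U1 stuck-at-0: output 1 ✗
  U1 stuck-at-1: output 0 ✓
  U2 stuck-at-0: output 0 ✓
  U2 stuck-at-1: output 1 ✗
  U3 stuck-at-0: output 1 ✗
  U3 stuck-at-1: output 0 ✓
  U4 stuck-at-0: output 0 ✓
  U4 stuck-at-1: output 1 ✗
Consistent faults: {U1 stuck-at-1, U2 stuck-at-0, U3 stuck-at-1, U4 stuck-at-0} — 4 in all.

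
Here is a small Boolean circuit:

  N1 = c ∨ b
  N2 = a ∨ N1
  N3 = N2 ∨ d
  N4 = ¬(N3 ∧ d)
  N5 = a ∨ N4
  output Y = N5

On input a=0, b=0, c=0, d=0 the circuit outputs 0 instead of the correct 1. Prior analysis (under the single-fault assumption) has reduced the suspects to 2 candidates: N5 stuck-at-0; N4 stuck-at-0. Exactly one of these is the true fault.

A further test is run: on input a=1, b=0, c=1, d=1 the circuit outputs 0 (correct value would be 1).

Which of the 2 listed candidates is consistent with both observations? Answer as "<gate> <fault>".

Evaluate each candidate on input a=1, b=0, c=1, d=1:
  N5 stuck-at-0: N1=1, N2=1, N3=1, N4=0, N5=0 [stuck-at-0] → 0 — matches
  N4 stuck-at-0: N1=1, N2=1, N3=1, N4=0 [stuck-at-0], N5=1 → 1 — eliminated
Only N5 stuck-at-0 reproduces the observed 0.

N5 stuck-at-0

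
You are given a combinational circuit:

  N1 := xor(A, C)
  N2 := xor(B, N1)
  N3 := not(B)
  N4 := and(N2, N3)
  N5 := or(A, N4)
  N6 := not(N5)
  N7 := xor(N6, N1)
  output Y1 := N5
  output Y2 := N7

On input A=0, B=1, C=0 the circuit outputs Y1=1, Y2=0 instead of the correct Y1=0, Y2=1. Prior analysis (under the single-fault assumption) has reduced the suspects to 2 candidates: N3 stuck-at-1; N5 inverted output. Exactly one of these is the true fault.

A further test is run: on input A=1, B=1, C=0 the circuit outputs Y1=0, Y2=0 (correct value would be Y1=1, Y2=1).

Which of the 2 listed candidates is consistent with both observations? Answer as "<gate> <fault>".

N5 inverted output

Evaluate each candidate on input A=1, B=1, C=0:
  N3 stuck-at-1: N1=1, N2=0, N3=1 [stuck-at-1], N4=0, N5=1, N6=0, N7=1 → Y1=1, Y2=1 — eliminated
  N5 inverted output: N1=1, N2=0, N3=0, N4=0, N5=0 [inverted output], N6=1, N7=0 → Y1=0, Y2=0 — matches
Only N5 inverted output reproduces the observed Y1=0, Y2=0.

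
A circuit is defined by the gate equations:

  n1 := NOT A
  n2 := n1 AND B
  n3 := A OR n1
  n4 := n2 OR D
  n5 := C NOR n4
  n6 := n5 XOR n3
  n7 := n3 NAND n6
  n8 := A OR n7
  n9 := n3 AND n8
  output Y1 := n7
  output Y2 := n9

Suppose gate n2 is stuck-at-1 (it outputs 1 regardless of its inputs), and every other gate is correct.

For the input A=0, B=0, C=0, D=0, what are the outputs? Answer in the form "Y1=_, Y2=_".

Propagate with n2 forced: n1=1, n2=1 [stuck-at-1], n3=1, n4=1, n5=0, n6=1, n7=0, n8=0, n9=0.
So the outputs are Y1=0, Y2=0. (Without the fault they would be Y1=1, Y2=1.)

Y1=0, Y2=0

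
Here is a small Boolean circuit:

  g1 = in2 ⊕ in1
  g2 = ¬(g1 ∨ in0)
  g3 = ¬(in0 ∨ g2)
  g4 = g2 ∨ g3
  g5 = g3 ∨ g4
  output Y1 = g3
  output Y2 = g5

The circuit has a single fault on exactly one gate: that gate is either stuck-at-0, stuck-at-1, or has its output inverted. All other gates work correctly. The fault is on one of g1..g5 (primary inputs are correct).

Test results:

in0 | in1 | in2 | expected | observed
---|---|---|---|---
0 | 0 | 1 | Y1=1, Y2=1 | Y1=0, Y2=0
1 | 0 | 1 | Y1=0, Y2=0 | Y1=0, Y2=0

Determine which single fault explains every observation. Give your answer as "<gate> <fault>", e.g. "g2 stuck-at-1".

Fault-free values for test 1 (in0=0, in1=0, in2=1): g1=1, g2=0, g3=1, g4=1, g5=1, giving Y1=1, Y2=1. Observed Y1=0, Y2=0.
Test 1: faults giving observed Y1=0, Y2=0 are {g3 stuck-at-0, g3 inverted output}.
Test 2 (in0=1, in1=0, in2=1): fault-free g1=1, g2=0, g3=0, g4=0, g5=0 → Y1=0, Y2=0; observed Y1=0, Y2=0. Eliminates g3 inverted output.
Only g3 stuck-at-0 is consistent with every test.

g3 stuck-at-0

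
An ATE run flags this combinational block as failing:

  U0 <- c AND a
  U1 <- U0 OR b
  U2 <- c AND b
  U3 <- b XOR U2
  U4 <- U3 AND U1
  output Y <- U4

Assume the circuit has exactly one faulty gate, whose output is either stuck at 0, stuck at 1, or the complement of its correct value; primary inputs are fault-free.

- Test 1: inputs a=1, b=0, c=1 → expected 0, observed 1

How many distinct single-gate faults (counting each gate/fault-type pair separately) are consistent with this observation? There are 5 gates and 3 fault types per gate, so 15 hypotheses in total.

Fault-free: U0=1, U1=1, U2=0, U3=0, U4=0 → 0. Observed 1.
  U0: none of the 3 fault types match ✗
  U1: none of the 3 fault types match ✗
  U2: stuck-at-1, inverted output ✓; others ✗
  U3: stuck-at-1, inverted output ✓; others ✗
  U4: stuck-at-1, inverted output ✓; others ✗
Consistent faults: {U2 stuck-at-1, U2 inverted output, U3 stuck-at-1, U3 inverted output, U4 stuck-at-1, U4 inverted output} — 6 in all.

6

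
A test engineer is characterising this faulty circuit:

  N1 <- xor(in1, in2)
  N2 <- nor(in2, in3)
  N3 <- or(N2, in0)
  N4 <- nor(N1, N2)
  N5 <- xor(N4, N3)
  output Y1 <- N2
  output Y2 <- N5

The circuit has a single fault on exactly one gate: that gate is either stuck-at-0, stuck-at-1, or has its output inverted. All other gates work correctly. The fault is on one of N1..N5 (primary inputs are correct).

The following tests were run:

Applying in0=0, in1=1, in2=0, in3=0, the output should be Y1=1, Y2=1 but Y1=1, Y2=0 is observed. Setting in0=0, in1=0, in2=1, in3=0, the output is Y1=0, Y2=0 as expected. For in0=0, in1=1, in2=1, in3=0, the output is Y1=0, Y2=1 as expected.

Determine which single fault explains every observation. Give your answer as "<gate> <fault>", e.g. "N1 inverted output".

Fault-free values for test 1 (in0=0, in1=1, in2=0, in3=0): N1=1, N2=1, N3=1, N4=0, N5=1, giving Y1=1, Y2=1. Observed Y1=1, Y2=0.
Test 1: faults giving observed Y1=1, Y2=0 are {N3 stuck-at-0, N3 inverted output, N4 stuck-at-1, N4 inverted output, N5 stuck-at-0, N5 inverted output}.
Test 2 (in0=0, in1=0, in2=1, in3=0): fault-free N1=1, N2=0, N3=0, N4=0, N5=0 → Y1=0, Y2=0; observed Y1=0, Y2=0. Eliminates N3 inverted output, N4 stuck-at-1, N4 inverted output, N5 inverted output.
Test 3 (in0=0, in1=1, in2=1, in3=0): fault-free N1=0, N2=0, N3=0, N4=1, N5=1 → Y1=0, Y2=1; observed Y1=0, Y2=1. Eliminates N5 stuck-at-0.
Only N3 stuck-at-0 is consistent with every test.

N3 stuck-at-0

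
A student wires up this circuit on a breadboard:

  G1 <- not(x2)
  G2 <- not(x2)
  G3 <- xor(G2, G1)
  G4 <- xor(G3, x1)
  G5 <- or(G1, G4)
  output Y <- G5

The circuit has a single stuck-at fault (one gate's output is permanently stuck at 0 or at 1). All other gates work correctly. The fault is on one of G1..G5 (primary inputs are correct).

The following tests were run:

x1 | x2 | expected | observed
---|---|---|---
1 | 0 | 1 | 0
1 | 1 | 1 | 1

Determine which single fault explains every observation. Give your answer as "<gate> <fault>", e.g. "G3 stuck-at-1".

G1 stuck-at-0

Fault-free values for test 1 (x1=1, x2=0): G1=1, G2=1, G3=0, G4=1, G5=1, giving Y=1. Observed 0.
Test 1: faults giving observed 0 are {G1 stuck-at-0, G5 stuck-at-0}.
Test 2 (x1=1, x2=1): fault-free G1=0, G2=0, G3=0, G4=1, G5=1 → 1; observed 1. Eliminates G5 stuck-at-0.
Only G1 stuck-at-0 is consistent with every test.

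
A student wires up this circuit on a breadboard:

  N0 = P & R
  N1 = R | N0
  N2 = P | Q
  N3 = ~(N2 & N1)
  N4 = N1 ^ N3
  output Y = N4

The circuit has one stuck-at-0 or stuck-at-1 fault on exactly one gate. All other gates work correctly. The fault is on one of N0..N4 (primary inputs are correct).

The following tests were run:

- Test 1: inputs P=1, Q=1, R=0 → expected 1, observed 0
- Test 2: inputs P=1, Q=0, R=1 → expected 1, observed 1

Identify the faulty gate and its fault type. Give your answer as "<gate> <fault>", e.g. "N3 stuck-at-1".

Fault-free values for test 1 (P=1, Q=1, R=0): N0=0, N1=0, N2=1, N3=1, N4=1, giving Y=1. Observed 0.
Test 1: faults giving observed 0 are {N3 stuck-at-0, N4 stuck-at-0}.
Test 2 (P=1, Q=0, R=1): fault-free N0=1, N1=1, N2=1, N3=0, N4=1 → 1; observed 1. Eliminates N4 stuck-at-0.
Only N3 stuck-at-0 is consistent with every test.

N3 stuck-at-0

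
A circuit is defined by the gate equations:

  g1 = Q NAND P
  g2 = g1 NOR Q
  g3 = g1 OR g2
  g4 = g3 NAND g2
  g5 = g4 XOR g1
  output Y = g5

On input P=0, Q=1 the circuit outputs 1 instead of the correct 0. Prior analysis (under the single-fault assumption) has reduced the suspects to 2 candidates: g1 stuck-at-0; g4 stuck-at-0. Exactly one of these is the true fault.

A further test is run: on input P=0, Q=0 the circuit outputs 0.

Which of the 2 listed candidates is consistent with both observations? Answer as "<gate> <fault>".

g1 stuck-at-0

Evaluate each candidate on input P=0, Q=0:
  g1 stuck-at-0: g1=0 [stuck-at-0], g2=1, g3=1, g4=0, g5=0 → 0 — matches
  g4 stuck-at-0: g1=1, g2=0, g3=1, g4=0 [stuck-at-0], g5=1 → 1 — eliminated
Only g1 stuck-at-0 reproduces the observed 0.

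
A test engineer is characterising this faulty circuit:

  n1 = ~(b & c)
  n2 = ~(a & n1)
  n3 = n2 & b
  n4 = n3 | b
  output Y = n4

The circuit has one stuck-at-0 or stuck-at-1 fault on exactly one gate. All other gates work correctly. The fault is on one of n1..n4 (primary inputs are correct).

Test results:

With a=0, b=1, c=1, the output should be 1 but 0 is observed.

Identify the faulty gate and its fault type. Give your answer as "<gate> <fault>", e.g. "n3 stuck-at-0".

n4 stuck-at-0

Fault-free values for test 1 (a=0, b=1, c=1): n1=0, n2=1, n3=1, n4=1, giving Y=1. Observed 0.
Test 1: faults giving observed 0 are {n4 stuck-at-0}.
Only n4 stuck-at-0 is consistent with every test.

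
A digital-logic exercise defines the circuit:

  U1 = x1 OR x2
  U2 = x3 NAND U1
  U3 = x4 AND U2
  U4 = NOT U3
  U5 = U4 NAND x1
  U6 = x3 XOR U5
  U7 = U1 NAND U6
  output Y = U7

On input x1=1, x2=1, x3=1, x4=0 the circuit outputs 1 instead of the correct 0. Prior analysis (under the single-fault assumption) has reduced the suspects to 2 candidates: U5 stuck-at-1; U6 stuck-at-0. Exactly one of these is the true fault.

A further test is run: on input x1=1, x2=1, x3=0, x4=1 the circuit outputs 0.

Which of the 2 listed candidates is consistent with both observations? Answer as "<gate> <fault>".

Evaluate each candidate on input x1=1, x2=1, x3=0, x4=1:
  U5 stuck-at-1: U1=1, U2=1, U3=1, U4=0, U5=1 [stuck-at-1], U6=1, U7=0 → 0 — matches
  U6 stuck-at-0: U1=1, U2=1, U3=1, U4=0, U5=1, U6=0 [stuck-at-0], U7=1 → 1 — eliminated
Only U5 stuck-at-1 reproduces the observed 0.

U5 stuck-at-1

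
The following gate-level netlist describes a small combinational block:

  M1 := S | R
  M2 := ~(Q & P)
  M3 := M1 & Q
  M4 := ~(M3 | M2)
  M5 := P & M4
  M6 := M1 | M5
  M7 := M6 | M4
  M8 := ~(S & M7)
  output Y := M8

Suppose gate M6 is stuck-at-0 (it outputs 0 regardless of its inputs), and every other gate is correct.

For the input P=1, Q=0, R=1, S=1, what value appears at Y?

1

Propagate with M6 forced: M1=1, M2=1, M3=0, M4=0, M5=0, M6=0 [stuck-at-0], M7=0, M8=1.
So Y = 1. (Without the fault it would be 0.)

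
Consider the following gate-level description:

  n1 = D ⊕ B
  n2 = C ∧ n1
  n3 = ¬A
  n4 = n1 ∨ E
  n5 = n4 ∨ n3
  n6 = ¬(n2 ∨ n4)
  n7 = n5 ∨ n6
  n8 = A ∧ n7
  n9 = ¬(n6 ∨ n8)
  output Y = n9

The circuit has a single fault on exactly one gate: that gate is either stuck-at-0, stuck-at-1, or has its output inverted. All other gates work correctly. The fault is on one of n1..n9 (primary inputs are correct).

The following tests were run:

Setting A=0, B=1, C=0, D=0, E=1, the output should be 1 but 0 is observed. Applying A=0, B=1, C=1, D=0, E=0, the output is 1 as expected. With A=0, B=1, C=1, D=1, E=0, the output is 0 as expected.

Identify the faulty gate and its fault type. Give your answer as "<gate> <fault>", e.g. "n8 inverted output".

Fault-free values for test 1 (A=0, B=1, C=0, D=0, E=1): n1=1, n2=0, n3=1, n4=1, n5=1, n6=0, n7=1, n8=0, n9=1, giving Y=1. Observed 0.
Test 1: faults giving observed 0 are {n4 stuck-at-0, n4 inverted output, n6 stuck-at-1, n6 inverted output, n8 stuck-at-1, n8 inverted output, n9 stuck-at-0, n9 inverted output}.
Test 2 (A=0, B=1, C=1, D=0, E=0): fault-free n1=1, n2=1, n3=1, n4=1, n5=1, n6=0, n7=1, n8=0, n9=1 → 1; observed 1. Eliminates n6 stuck-at-1, n6 inverted output, n8 stuck-at-1, n8 inverted output, n9 stuck-at-0, n9 inverted output.
Test 3 (A=0, B=1, C=1, D=1, E=0): fault-free n1=0, n2=0, n3=1, n4=0, n5=1, n6=1, n7=1, n8=0, n9=0 → 0; observed 0. Eliminates n4 inverted output.
Only n4 stuck-at-0 is consistent with every test.

n4 stuck-at-0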